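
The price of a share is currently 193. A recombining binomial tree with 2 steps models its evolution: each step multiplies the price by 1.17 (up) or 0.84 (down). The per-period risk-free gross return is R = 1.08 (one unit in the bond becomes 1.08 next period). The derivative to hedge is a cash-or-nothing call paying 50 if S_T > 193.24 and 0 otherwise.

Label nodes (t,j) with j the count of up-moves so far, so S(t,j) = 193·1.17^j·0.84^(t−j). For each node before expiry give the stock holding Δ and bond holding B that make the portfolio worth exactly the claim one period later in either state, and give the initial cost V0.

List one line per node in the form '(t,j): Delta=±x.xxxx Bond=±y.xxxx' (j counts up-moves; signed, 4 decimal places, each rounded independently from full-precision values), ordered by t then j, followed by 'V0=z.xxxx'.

Risk-neutral probability p* = (R−d)/(u−d) = (1.08−0.84)/(1.17−0.84) = 0.7273.
Terminal payoffs: V(2,0)=0.0000, V(2,1)=0.0000, V(2,2)=50.0000
  t=1,j=0: stock 162.1200 → up 189.6804 (V=0.0000), down 136.1808 (V=0.0000). Price 0.0000; hedge Δ=0.0000, bond B=0.0000.
  t=1,j=1: stock 225.8100 → up 264.1977 (V=50.0000), down 189.6804 (V=0.0000). Price 33.6700; hedge Δ=0.6710, bond B=-117.8451.
  t=0,j=0: stock 193.0000 → up 225.8100 (V=33.6700), down 162.1200 (V=0.0000). Price 22.6734; hedge Δ=0.5287, bond B=-79.3570.
Check: Δ(0,0)·S0 + B(0,0) = 22.6734 = V0.

(0,0): Delta=0.5287 Bond=-79.3570
(1,0): Delta=0.0000 Bond=0.0000
(1,1): Delta=0.6710 Bond=-117.8451
V0=22.6734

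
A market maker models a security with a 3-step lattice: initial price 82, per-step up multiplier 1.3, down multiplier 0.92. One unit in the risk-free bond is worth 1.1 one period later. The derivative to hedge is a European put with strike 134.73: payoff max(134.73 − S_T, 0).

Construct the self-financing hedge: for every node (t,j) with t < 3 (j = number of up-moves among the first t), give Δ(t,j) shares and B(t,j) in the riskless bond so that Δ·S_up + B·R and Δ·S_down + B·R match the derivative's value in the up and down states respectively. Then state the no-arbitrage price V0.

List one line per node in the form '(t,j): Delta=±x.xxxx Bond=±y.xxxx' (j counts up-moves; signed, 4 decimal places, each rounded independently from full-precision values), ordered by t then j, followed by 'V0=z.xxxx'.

(0,0): Delta=-0.7297 Bond=82.6855
(1,0): Delta=-1.0000 Bond=111.3471
(1,1): Delta=-0.5171 Bond=68.2951
(2,0): Delta=-1.0000 Bond=122.4818
(2,1): Delta=-1.0000 Bond=122.4818
(2,2): Delta=-0.1374 Bond=22.5056
V0=22.8519

The replicating-portfolio and risk-neutral prices coincide; use p* = (1.1−0.92)/(1.3−0.92) = 0.4737 for the latter.
Payoff layer (t=3): V(3,0)=70.8776, V(3,1)=44.5038, V(3,2)=7.2364, V(3,3)=0.0000
  t=2,j=0: stock 69.4048 → up 90.2262 (V=44.5038), down 63.8524 (V=70.8776). Price 53.0770; hedge Δ=-1.0000, bond B=122.4818.
  t=2,j=1: stock 98.0720 → up 127.4936 (V=7.2364), down 90.2262 (V=44.5038). Price 24.4098; hedge Δ=-1.0000, bond B=122.4818.
  t=2,j=2: stock 138.5800 → up 180.1540 (V=0.0000), down 127.4936 (V=7.2364). Price 3.4624; hedge Δ=-0.1374, bond B=22.5056.
  t=1,j=0: stock 75.4400 → up 98.0720 (V=24.4098), down 69.4048 (V=53.0770). Price 35.9071; hedge Δ=-1.0000, bond B=111.3471.
  t=1,j=1: stock 106.6000 → up 138.5800 (V=3.4624), down 98.0720 (V=24.4098). Price 13.1703; hedge Δ=-0.5171, bond B=68.2951.
  t=0,j=0: stock 82.0000 → up 106.6000 (V=13.1703), down 75.4400 (V=35.9071). Price 22.8519; hedge Δ=-0.7297, bond B=82.6855.
Root portfolio cost Δ·82+B reproduces V0=22.8519.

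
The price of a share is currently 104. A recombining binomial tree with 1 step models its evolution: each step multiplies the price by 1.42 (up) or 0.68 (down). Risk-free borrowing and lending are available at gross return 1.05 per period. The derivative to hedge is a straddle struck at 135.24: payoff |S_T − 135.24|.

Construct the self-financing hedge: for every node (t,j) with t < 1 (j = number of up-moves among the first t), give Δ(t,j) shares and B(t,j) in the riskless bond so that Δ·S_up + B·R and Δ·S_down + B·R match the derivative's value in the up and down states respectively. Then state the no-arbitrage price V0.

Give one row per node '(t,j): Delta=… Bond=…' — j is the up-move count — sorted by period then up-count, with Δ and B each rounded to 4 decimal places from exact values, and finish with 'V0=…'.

The replicating-portfolio and risk-neutral prices coincide; use p* = (1.05−0.68)/(1.42−0.68) = 0.5000 for the latter.
Payoff layer (t=1): V(1,0)=64.5200, V(1,1)=12.4400
Node (0,0) S=104.0000: V=(p*·12.4400+(1−p*)·64.5200)/1.05=36.6476; Δ=(12.4400−64.5200)/(147.6800−70.7200)=-0.6767; B=V−Δ·S=107.0260
Check: Δ(0,0)·S0 + B(0,0) = 36.6476 = V0.

(0,0): Delta=-0.6767 Bond=107.0260
V0=36.6476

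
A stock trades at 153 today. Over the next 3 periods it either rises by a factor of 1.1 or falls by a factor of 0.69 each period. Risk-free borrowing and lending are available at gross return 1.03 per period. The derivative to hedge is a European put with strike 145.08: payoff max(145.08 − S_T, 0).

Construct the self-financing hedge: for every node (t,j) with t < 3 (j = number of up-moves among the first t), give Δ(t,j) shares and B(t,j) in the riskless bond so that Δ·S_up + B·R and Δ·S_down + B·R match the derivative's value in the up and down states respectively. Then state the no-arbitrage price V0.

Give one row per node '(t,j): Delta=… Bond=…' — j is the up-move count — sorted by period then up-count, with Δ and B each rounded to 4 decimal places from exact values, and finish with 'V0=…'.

Risk-neutral probability p* = (R−d)/(u−d) = (1.03−0.69)/(1.1−0.69) = 0.8293.
Payoff layer (t=3): V(3,0)=94.8181, V(3,1)=64.9524, V(3,2)=17.3403, V(3,3)=0.0000
Node (2,0) S=72.8433: V=(p*·64.9524+(1−p*)·94.8181)/1.03=68.0111; Δ=(64.9524−94.8181)/(80.1276−50.2619)=-1.0000; B=V−Δ·S=140.8544
Node (2,1) S=116.1270: V=(p*·17.3403+(1−p*)·64.9524)/1.03=24.7274; Δ=(17.3403−64.9524)/(127.7397−80.1276)=-1.0000; B=V−Δ·S=140.8544
Node (2,2) S=185.1300: V=(p*·0.0000+(1−p*)·17.3403)/1.03=2.8743; Δ=(0.0000−17.3403)/(203.6430−127.7397)=-0.2285; B=V−Δ·S=45.1677
Node (1,0) S=105.5700: V=(p*·24.7274+(1−p*)·68.0111)/1.03=31.1818; Δ=(24.7274−68.0111)/(116.1270−72.8433)=-1.0000; B=V−Δ·S=136.7518
Node (1,1) S=168.3000: V=(p*·2.8743+(1−p*)·24.7274)/1.03=6.4129; Δ=(2.8743−24.7274)/(185.1300−116.1270)=-0.3167; B=V−Δ·S=59.7131
Node (0,0) S=153.0000: V=(p*·6.4129+(1−p*)·31.1818)/1.03=10.3318; Δ=(6.4129−31.1818)/(168.3000−105.5700)=-0.3948; B=V−Δ·S=70.7437
Check: Δ(0,0)·S0 + B(0,0) = 10.3318 = V0.

(0,0): Delta=-0.3948 Bond=70.7437
(1,0): Delta=-1.0000 Bond=136.7518
(1,1): Delta=-0.3167 Bond=59.7131
(2,0): Delta=-1.0000 Bond=140.8544
(2,1): Delta=-1.0000 Bond=140.8544
(2,2): Delta=-0.2285 Bond=45.1677
V0=10.3318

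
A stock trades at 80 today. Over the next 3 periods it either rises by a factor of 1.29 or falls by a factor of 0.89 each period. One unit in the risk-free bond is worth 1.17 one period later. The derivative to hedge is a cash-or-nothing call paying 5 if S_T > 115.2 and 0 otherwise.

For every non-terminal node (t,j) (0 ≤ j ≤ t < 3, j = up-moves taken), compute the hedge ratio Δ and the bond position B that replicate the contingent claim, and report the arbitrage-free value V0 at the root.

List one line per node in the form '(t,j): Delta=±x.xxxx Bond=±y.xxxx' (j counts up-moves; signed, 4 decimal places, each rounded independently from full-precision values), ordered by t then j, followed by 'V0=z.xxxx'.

No-arbitrage ⇒ martingale measure with p* = (R−d)/(u−d) = 0.7000.
At expiry t=3: V(3,0)=0.0000, V(3,1)=0.0000, V(3,2)=5.0000, V(3,3)=5.0000
Node (2,0) S=63.3680: V=(p*·0.0000+(1−p*)·0.0000)/1.17=0.0000; Δ=(0.0000−0.0000)/(81.7447−56.3975)=0.0000; B=V−Δ·S=0.0000
Node (2,1) S=91.8480: V=(p*·5.0000+(1−p*)·0.0000)/1.17=2.9915; Δ=(5.0000−0.0000)/(118.4839−81.7447)=0.1361; B=V−Δ·S=-9.5085
Node (2,2) S=133.1280: V=(p*·5.0000+(1−p*)·5.0000)/1.17=4.2735; Δ=(5.0000−5.0000)/(171.7351−118.4839)=0.0000; B=V−Δ·S=4.2735
Node (1,0) S=71.2000: V=(p*·2.9915+(1−p*)·0.0000)/1.17=1.7898; Δ=(2.9915−0.0000)/(91.8480−63.3680)=0.1050; B=V−Δ·S=-5.6889
Node (1,1) S=103.2000: V=(p*·4.2735+(1−p*)·2.9915)/1.17=3.3238; Δ=(4.2735−2.9915)/(133.1280−91.8480)=0.0311; B=V−Δ·S=0.1187
Node (0,0) S=80.0000: V=(p*·3.3238+(1−p*)·1.7898)/1.17=2.4475; Δ=(3.3238−1.7898)/(103.2000−71.2000)=0.0479; B=V−Δ·S=-1.3877
Root portfolio cost Δ·80+B reproduces V0=2.4475.

(0,0): Delta=0.0479 Bond=-1.3877
(1,0): Delta=0.1050 Bond=-5.6889
(1,1): Delta=0.0311 Bond=0.1187
(2,0): Delta=0.0000 Bond=0.0000
(2,1): Delta=0.1361 Bond=-9.5085
(2,2): Delta=0.0000 Bond=4.2735
V0=2.4475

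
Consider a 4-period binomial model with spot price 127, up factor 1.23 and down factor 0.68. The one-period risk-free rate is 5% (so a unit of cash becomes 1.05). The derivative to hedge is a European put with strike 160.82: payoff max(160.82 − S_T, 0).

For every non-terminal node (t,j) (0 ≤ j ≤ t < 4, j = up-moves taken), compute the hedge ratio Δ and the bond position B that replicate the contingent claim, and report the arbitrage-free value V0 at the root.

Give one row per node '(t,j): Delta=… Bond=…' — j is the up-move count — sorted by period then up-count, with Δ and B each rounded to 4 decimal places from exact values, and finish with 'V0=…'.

Under the risk-neutral measure, an up-move has probability p* = (R−d)/(u−d) = 0.6727 and values discount at R = 1.05.
Payoff layer (t=4): V(4,0)=133.6657, V(4,1)=111.7026, V(4,2)=71.9753, V(4,3)=0.1155, V(4,4)=0.0000
(3,0): S=39.9329. Δ = (V_up−V_dn)/(S_up−S_dn) = (111.7026−133.6657)/(49.1174−27.1543) = -1.0000. V = [p*·111.7026 + (1−p*)·133.6657]/1.05 = 113.2290. B = V − Δ·S = 153.1619.
(3,1): S=72.2315. Δ = (V_up−V_dn)/(S_up−S_dn) = (71.9753−111.7026)/(88.8447−49.1174) = -1.0000. V = [p*·71.9753 + (1−p*)·111.7026]/1.05 = 80.9304. B = V − Δ·S = 153.1619.
(3,2): S=130.6540. Δ = (V_up−V_dn)/(S_up−S_dn) = (0.1155−71.9753)/(160.7045−88.8447) = -1.0000. V = [p*·0.1155 + (1−p*)·71.9753]/1.05 = 22.5079. B = V − Δ·S = 153.1619.
(3,3): S=236.3301. Δ = (V_up−V_dn)/(S_up−S_dn) = (0.0000−0.1155)/(290.6860−160.7045) = -0.0009. V = [p*·0.0000 + (1−p*)·0.1155]/1.05 = 0.0360. B = V − Δ·S = 0.2461.
(2,0): S=58.7248. Δ = (V_up−V_dn)/(S_up−S_dn) = (80.9304−113.2290)/(72.2315−39.9329) = -1.0000. V = [p*·80.9304 + (1−p*)·113.2290]/1.05 = 87.1437. B = V − Δ·S = 145.8685.
(2,1): S=106.2228. Δ = (V_up−V_dn)/(S_up−S_dn) = (22.5079−80.9304)/(130.6540−72.2315) = -1.0000. V = [p*·22.5079 + (1−p*)·80.9304]/1.05 = 39.6457. B = V − Δ·S = 145.8685.
(2,2): S=192.1383. Δ = (V_up−V_dn)/(S_up−S_dn) = (0.0360−22.5079)/(236.3301−130.6540) = -0.2126. V = [p*·0.0360 + (1−p*)·22.5079]/1.05 = 7.0385. B = V − Δ·S = 47.8964.
(1,0): S=86.3600. Δ = (V_up−V_dn)/(S_up−S_dn) = (39.6457−87.1437)/(106.2228−58.7248) = -1.0000. V = [p*·39.6457 + (1−p*)·87.1437]/1.05 = 52.5624. B = V − Δ·S = 138.9224.
(1,1): S=156.2100. Δ = (V_up−V_dn)/(S_up−S_dn) = (7.0385−39.6457)/(192.1383−106.2228) = -0.3795. V = [p*·7.0385 + (1−p*)·39.6457]/1.05 = 16.8666. B = V − Δ·S = 76.1524.
(0,0): S=127.0000. Δ = (V_up−V_dn)/(S_up−S_dn) = (16.8666−52.5624)/(156.2100−86.3600) = -0.5110. V = [p*·16.8666 + (1−p*)·52.5624]/1.05 = 27.1894. B = V − Δ·S = 92.0907.
The time-0 hedge costs 27.1894, which is the no-arbitrage price.

(0,0): Delta=-0.5110 Bond=92.0907
(1,0): Delta=-1.0000 Bond=138.9224
(1,1): Delta=-0.3795 Bond=76.1524
(2,0): Delta=-1.0000 Bond=145.8685
(2,1): Delta=-1.0000 Bond=145.8685
(2,2): Delta=-0.2126 Bond=47.8964
(3,0): Delta=-1.0000 Bond=153.1619
(3,1): Delta=-1.0000 Bond=153.1619
(3,2): Delta=-1.0000 Bond=153.1619
(3,3): Delta=-0.0009 Bond=0.2461
V0=27.1894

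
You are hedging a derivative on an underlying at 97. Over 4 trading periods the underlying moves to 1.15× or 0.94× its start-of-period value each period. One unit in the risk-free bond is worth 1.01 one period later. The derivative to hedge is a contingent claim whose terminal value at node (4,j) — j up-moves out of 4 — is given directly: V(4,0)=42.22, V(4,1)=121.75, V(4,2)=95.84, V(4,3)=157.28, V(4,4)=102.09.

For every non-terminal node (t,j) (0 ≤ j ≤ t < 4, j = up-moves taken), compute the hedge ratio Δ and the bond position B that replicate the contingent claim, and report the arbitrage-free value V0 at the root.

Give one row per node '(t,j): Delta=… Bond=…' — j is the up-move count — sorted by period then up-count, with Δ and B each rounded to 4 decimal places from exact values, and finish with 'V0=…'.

No-arbitrage ⇒ martingale measure with p* = (R−d)/(u−d) = 0.3333.
Terminal values V(4,·): V(4,0)=42.2200, V(4,1)=121.7500, V(4,2)=95.8400, V(4,3)=157.2800, V(4,4)=102.0900
  t=3,j=0: stock 80.5666 → up 92.6516 (V=121.7500), down 75.7326 (V=42.2200). Price 68.0495; hedge Δ=4.7006, bond B=-310.6648.
  t=3,j=1: stock 98.5656 → up 113.3504 (V=95.8400), down 92.6516 (V=121.7500). Price 111.9934; hedge Δ=-1.2518, bond B=235.3744.
  t=3,j=2: stock 120.5855 → up 138.6734 (V=157.2800), down 113.3504 (V=95.8400). Price 115.1683; hedge Δ=2.4263, bond B=-177.4031.
  t=3,j=3: stock 147.5249 → up 169.6536 (V=102.0900), down 138.6734 (V=157.2800). Price 137.5083; hedge Δ=-1.7815, bond B=400.3178.
  t=2,j=0: stock 85.7092 → up 98.5656 (V=111.9934), down 80.5666 (V=68.0495). Price 81.8787; hedge Δ=2.4415, bond B=-127.3780.
  t=2,j=1: stock 104.8570 → up 120.5855 (V=115.1683), down 98.5656 (V=111.9934). Price 111.9324; hedge Δ=0.1442, bond B=96.8137.
  t=2,j=2: stock 128.2825 → up 147.5249 (V=137.5083), down 120.5855 (V=115.1683). Price 121.4010; hedge Δ=0.8293, bond B=15.0203.
  t=1,j=0: stock 91.1800 → up 104.8570 (V=111.9324), down 85.7092 (V=81.8787). Price 90.9867; hedge Δ=1.5696, bond B=-52.1261.
  t=1,j=1: stock 111.5500 → up 128.2825 (V=121.4010), down 104.8570 (V=111.9324). Price 113.9491; hedge Δ=0.4042, bond B=68.8606.
  t=0,j=0: stock 97.0000 → up 111.5500 (V=113.9491), down 91.1800 (V=90.9867). Price 97.6642; hedge Δ=1.1273, bond B=-11.6804.
Check: Δ(0,0)·S0 + B(0,0) = 97.6642 = V0.

(0,0): Delta=1.1273 Bond=-11.6804
(1,0): Delta=1.5696 Bond=-52.1261
(1,1): Delta=0.4042 Bond=68.8606
(2,0): Delta=2.4415 Bond=-127.3780
(2,1): Delta=0.1442 Bond=96.8137
(2,2): Delta=0.8293 Bond=15.0203
(3,0): Delta=4.7006 Bond=-310.6648
(3,1): Delta=-1.2518 Bond=235.3744
(3,2): Delta=2.4263 Bond=-177.4031
(3,3): Delta=-1.7815 Bond=400.3178
V0=97.6642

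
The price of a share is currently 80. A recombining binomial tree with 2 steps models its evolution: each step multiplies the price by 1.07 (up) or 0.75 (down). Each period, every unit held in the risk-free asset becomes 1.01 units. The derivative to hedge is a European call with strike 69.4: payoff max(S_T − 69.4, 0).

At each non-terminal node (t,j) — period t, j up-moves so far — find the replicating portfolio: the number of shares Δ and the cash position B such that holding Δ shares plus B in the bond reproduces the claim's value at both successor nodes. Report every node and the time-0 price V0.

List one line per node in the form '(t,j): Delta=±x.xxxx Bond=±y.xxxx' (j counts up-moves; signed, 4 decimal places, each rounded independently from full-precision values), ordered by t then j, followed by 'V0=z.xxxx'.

(0,0): Delta=0.6974 Bond=-41.4275
(1,0): Delta=0.0000 Bond=0.0000
(1,1): Delta=0.8102 Bond=-51.4975
V0=14.3615

Under the risk-neutral measure, an up-move has probability p* = (R−d)/(u−d) = 0.8125 and values discount at R = 1.01.
Payoff layer (t=2): V(2,0)=0.0000, V(2,1)=0.0000, V(2,2)=22.1920
(1,0): S=60.0000. Δ = (V_up−V_dn)/(S_up−S_dn) = (0.0000−0.0000)/(64.2000−45.0000) = 0.0000. V = [p*·0.0000 + (1−p*)·0.0000]/1.01 = 0.0000. B = V − Δ·S = 0.0000.
(1,1): S=85.6000. Δ = (V_up−V_dn)/(S_up−S_dn) = (22.1920−0.0000)/(91.5920−64.2000) = 0.8102. V = [p*·22.1920 + (1−p*)·0.0000]/1.01 = 17.8525. B = V − Δ·S = -51.4975.
(0,0): S=80.0000. Δ = (V_up−V_dn)/(S_up−S_dn) = (17.8525−0.0000)/(85.6000−60.0000) = 0.6974. V = [p*·17.8525 + (1−p*)·0.0000]/1.01 = 14.3615. B = V − Δ·S = -41.4275.
The time-0 hedge costs 14.3615, which is the no-arbitrage price.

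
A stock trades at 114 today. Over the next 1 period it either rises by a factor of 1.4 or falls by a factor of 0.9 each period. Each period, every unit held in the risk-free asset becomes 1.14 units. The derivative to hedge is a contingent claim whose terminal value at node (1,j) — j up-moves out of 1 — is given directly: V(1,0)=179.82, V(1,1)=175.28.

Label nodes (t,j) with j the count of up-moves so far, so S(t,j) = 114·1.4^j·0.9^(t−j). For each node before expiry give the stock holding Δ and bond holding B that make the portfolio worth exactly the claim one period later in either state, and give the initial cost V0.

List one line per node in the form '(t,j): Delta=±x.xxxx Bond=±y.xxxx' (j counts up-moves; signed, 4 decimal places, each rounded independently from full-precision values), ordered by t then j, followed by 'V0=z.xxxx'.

No-arbitrage ⇒ martingale measure with p* = (R−d)/(u−d) = 0.4800.
Terminal payoffs: V(1,0)=179.8200, V(1,1)=175.2800
Node (0,0) S=114.0000: V=(p*·175.2800+(1−p*)·179.8200)/1.14=155.8253; Δ=(175.2800−179.8200)/(159.6000−102.6000)=-0.0796; B=V−Δ·S=164.9053
Check: Δ(0,0)·S0 + B(0,0) = 155.8253 = V0.

(0,0): Delta=-0.0796 Bond=164.9053
V0=155.8253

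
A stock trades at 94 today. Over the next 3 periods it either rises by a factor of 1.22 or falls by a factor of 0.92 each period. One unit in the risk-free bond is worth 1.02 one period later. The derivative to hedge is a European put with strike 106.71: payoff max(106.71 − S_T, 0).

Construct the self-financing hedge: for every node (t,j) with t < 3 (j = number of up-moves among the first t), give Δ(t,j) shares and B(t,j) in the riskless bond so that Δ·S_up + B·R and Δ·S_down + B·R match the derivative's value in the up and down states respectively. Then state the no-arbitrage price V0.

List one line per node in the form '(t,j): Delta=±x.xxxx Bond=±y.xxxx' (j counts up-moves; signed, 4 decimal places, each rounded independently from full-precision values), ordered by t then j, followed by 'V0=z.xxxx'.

(0,0): Delta=-0.5077 Bond=61.1179
(1,0): Delta=-0.7228 Bond=80.9440
(1,1): Delta=-0.1832 Bond=25.1329
(2,0): Delta=-1.0000 Bond=104.6176
(2,1): Delta=-0.3047 Bond=38.4533
(2,2): Delta=0.0000 Bond=0.0000
V0=13.3965

The replicating-portfolio and risk-neutral prices coincide; use p* = (1.02−0.92)/(1.22−0.92) = 0.3333 for the latter.
At expiry t=3: V(3,0)=33.5133, V(3,1)=9.6448, V(3,2)=0.0000, V(3,3)=0.0000
Node (2,0) S=79.5616: V=(p*·9.6448+(1−p*)·33.5133)/1.02=25.0560; Δ=(9.6448−33.5133)/(97.0652−73.1967)=-1.0000; B=V−Δ·S=104.6176
Node (2,1) S=105.5056: V=(p*·0.0000+(1−p*)·9.6448)/1.02=6.3038; Δ=(0.0000−9.6448)/(128.7168−97.0652)=-0.3047; B=V−Δ·S=38.4533
Node (2,2) S=139.9096: V=(p*·0.0000+(1−p*)·0.0000)/1.02=0.0000; Δ=(0.0000−0.0000)/(170.6897−128.7168)=0.0000; B=V−Δ·S=0.0000
Node (1,0) S=86.4800: V=(p*·6.3038+(1−p*)·25.0560)/1.02=18.4366; Δ=(6.3038−25.0560)/(105.5056−79.5616)=-0.7228; B=V−Δ·S=80.9440
Node (1,1) S=114.6800: V=(p*·0.0000+(1−p*)·6.3038)/1.02=4.1201; Δ=(0.0000−6.3038)/(139.9096−105.5056)=-0.1832; B=V−Δ·S=25.1329
Node (0,0) S=94.0000: V=(p*·4.1201+(1−p*)·18.4366)/1.02=13.3965; Δ=(4.1201−18.4366)/(114.6800−86.4800)=-0.5077; B=V−Δ·S=61.1179
The time-0 hedge costs 13.3965, which is the no-arbitrage price.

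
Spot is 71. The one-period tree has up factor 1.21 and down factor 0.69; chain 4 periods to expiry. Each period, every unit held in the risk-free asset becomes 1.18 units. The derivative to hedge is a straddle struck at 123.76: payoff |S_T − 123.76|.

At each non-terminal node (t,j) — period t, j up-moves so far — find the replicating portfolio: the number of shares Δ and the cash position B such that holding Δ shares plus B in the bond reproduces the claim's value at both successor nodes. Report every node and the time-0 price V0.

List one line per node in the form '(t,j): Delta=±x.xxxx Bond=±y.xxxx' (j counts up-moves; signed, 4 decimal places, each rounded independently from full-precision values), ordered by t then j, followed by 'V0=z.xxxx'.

(0,0): Delta=-0.2156 Bond=31.2671
(1,0): Delta=-1.0000 Bond=75.3242
(1,1): Delta=-0.1882 Bond=34.5424
(2,0): Delta=-1.0000 Bond=88.8825
(2,1): Delta=-1.0000 Bond=88.8825
(2,2): Delta=-0.1598 Bond=37.8138
(3,0): Delta=-1.0000 Bond=104.8814
(3,1): Delta=-1.0000 Bond=104.8814
(3,2): Delta=-1.0000 Bond=104.8814
(3,3): Delta=-0.1305 Bond=40.9308
V0=15.9612

No-arbitrage ⇒ martingale measure with p* = (R−d)/(u−d) = 0.9423.
Terminal payoffs: V(4,0)=107.6663, V(4,1)=95.5378, V(4,2)=74.2689, V(4,3)=36.9712, V(4,4)=28.4348
(3,0): S=23.3241. Δ = (V_up−V_dn)/(S_up−S_dn) = (95.5378−107.6663)/(28.2222−16.0937) = -1.0000. V = [p*·95.5378 + (1−p*)·107.6663]/1.18 = 81.5572. B = V − Δ·S = 104.8814.
(3,1): S=40.9018. Δ = (V_up−V_dn)/(S_up−S_dn) = (74.2689−95.5378)/(49.4911−28.2222) = -1.0000. V = [p*·74.2689 + (1−p*)·95.5378]/1.18 = 63.9796. B = V − Δ·S = 104.8814.
(3,2): S=71.7263. Δ = (V_up−V_dn)/(S_up−S_dn) = (36.9712−74.2689)/(86.7888−49.4911) = -1.0000. V = [p*·36.9712 + (1−p*)·74.2689]/1.18 = 33.1551. B = V − Δ·S = 104.8814.
(3,3): S=125.7808. Δ = (V_up−V_dn)/(S_up−S_dn) = (28.4348−36.9712)/(152.1948−86.7888) = -0.1305. V = [p*·28.4348 + (1−p*)·36.9712]/1.18 = 24.5147. B = V − Δ·S = 40.9308.
(2,0): S=33.8031. Δ = (V_up−V_dn)/(S_up−S_dn) = (63.9796−81.5572)/(40.9018−23.3241) = -1.0000. V = [p*·63.9796 + (1−p*)·81.5572]/1.18 = 55.0794. B = V − Δ·S = 88.8825.
(2,1): S=59.2779. Δ = (V_up−V_dn)/(S_up−S_dn) = (33.1551−63.9796)/(71.7263−40.9018) = -1.0000. V = [p*·33.1551 + (1−p*)·63.9796]/1.18 = 29.6046. B = V − Δ·S = 88.8825.
(2,2): S=103.9511. Δ = (V_up−V_dn)/(S_up−S_dn) = (24.5147−33.1551)/(125.7808−71.7263) = -0.1598. V = [p*·24.5147 + (1−p*)·33.1551]/1.18 = 21.1976. B = V − Δ·S = 37.8138.
(1,0): S=48.9900. Δ = (V_up−V_dn)/(S_up−S_dn) = (29.6046−55.0794)/(59.2779−33.8031) = -1.0000. V = [p*·29.6046 + (1−p*)·55.0794]/1.18 = 26.3342. B = V − Δ·S = 75.3242.
(1,1): S=85.9100. Δ = (V_up−V_dn)/(S_up−S_dn) = (21.1976−29.6046)/(103.9511−59.2779) = -0.1882. V = [p*·21.1976 + (1−p*)·29.6046]/1.18 = 18.3751. B = V − Δ·S = 34.5424.
(0,0): S=71.0000. Δ = (V_up−V_dn)/(S_up−S_dn) = (18.3751−26.3342)/(85.9100−48.9900) = -0.2156. V = [p*·18.3751 + (1−p*)·26.3342]/1.18 = 15.9612. B = V − Δ·S = 31.2671.
Each (Δ,B) replicates both successor values, so the strategy is self-financing and V0 is arbitrage-free.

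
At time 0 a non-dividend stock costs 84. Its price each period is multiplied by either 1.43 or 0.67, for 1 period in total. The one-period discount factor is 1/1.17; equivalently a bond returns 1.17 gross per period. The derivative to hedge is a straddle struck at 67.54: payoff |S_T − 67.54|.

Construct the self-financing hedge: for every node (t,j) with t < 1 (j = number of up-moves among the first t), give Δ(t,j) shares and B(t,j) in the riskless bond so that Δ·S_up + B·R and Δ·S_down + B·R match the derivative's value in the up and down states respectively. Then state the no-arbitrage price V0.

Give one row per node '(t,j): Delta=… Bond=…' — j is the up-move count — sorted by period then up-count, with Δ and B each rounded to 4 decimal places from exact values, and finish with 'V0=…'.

Risk-neutral probability p* = (R−d)/(u−d) = (1.17−0.67)/(1.43−0.67) = 0.6579.
Terminal values V(1,·): V(1,0)=11.2600, V(1,1)=52.5800
Node (0,0) S=84.0000: V=(p*·52.5800+(1−p*)·11.2600)/1.17=32.8583; Δ=(52.5800−11.2600)/(120.1200−56.2800)=0.6472; B=V−Δ·S=-21.5101
The time-0 hedge costs 32.8583, which is the no-arbitrage price.

(0,0): Delta=0.6472 Bond=-21.5101
V0=32.8583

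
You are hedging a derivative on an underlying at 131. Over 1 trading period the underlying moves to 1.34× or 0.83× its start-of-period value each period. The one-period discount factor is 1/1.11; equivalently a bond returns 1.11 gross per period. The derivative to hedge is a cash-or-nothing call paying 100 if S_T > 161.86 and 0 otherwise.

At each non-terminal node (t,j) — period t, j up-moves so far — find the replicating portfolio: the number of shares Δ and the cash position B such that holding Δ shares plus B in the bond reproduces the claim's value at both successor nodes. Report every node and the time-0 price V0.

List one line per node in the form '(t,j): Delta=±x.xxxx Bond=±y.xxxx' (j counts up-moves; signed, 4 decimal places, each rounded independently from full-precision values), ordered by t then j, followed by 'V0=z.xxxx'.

Under the risk-neutral measure, an up-move has probability p* = (R−d)/(u−d) = 0.5490 and values discount at R = 1.11.
Terminal payoffs: V(1,0)=0.0000, V(1,1)=100.0000
(0,0): S=131.0000. Δ = (V_up−V_dn)/(S_up−S_dn) = (100.0000−0.0000)/(175.5400−108.7300) = 1.4968. V = [p*·100.0000 + (1−p*)·0.0000]/1.11 = 49.4612. B = V − Δ·S = -146.6172.
The time-0 hedge costs 49.4612, which is the no-arbitrage price.

(0,0): Delta=1.4968 Bond=-146.6172
V0=49.4612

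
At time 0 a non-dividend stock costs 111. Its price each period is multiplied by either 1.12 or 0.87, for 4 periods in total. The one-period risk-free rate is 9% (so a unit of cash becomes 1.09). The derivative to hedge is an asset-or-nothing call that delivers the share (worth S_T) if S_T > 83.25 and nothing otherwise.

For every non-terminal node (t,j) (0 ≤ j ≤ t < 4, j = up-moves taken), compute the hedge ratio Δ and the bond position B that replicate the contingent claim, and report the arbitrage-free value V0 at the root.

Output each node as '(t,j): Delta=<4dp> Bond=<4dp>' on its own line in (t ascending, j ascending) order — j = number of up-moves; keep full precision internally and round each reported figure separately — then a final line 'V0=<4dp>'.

The replicating-portfolio and risk-neutral prices coincide; use p* = (1.09−0.87)/(1.12−0.87) = 0.8800 for the latter.
Payoff layer (t=4): V(4,0)=0.0000, V(4,1)=0.0000, V(4,2)=105.3895, V(4,3)=135.6739, V(4,4)=174.6606
(3,0): S=73.0938. Δ = (V_up−V_dn)/(S_up−S_dn) = (0.0000−0.0000)/(81.8651−63.5916) = 0.0000. V = [p*·0.0000 + (1−p*)·0.0000]/1.09 = 0.0000. B = V − Δ·S = 0.0000.
(3,1): S=94.0978. Δ = (V_up−V_dn)/(S_up−S_dn) = (105.3895−0.0000)/(105.3895−81.8651) = 4.4800. V = [p*·105.3895 + (1−p*)·0.0000]/1.09 = 85.0851. B = V − Δ·S = -336.4730.
(3,2): S=121.1374. Δ = (V_up−V_dn)/(S_up−S_dn) = (135.6739−105.3895)/(135.6739−105.3895) = 1.0000. V = [p*·135.6739 + (1−p*)·105.3895]/1.09 = 121.1374. B = V − Δ·S = 0.0000.
(3,3): S=155.9470. Δ = (V_up−V_dn)/(S_up−S_dn) = (174.6606−135.6739)/(174.6606−135.6739) = 1.0000. V = [p*·174.6606 + (1−p*)·135.6739]/1.09 = 155.9470. B = V − Δ·S = 0.0000.
(2,0): S=84.0159. Δ = (V_up−V_dn)/(S_up−S_dn) = (85.0851−0.0000)/(94.0978−73.0938) = 4.0509. V = [p*·85.0851 + (1−p*)·0.0000]/1.09 = 68.6926. B = V − Δ·S = -271.6480.
(2,1): S=108.1584. Δ = (V_up−V_dn)/(S_up−S_dn) = (121.1374−85.0851)/(121.1374−94.0978) = 1.3333. V = [p*·121.1374 + (1−p*)·85.0851]/1.09 = 107.1662. B = V − Δ·S = -37.0429.
(2,2): S=139.2384. Δ = (V_up−V_dn)/(S_up−S_dn) = (155.9470−121.1374)/(155.9470−121.1374) = 1.0000. V = [p*·155.9470 + (1−p*)·121.1374]/1.09 = 139.2384. B = V − Δ·S = 0.0000.
(1,0): S=96.5700. Δ = (V_up−V_dn)/(S_up−S_dn) = (107.1662−68.6926)/(108.1584−84.0159) = 1.5936. V = [p*·107.1662 + (1−p*)·68.6926]/1.09 = 94.0820. B = V − Δ·S = -59.8124.
(1,1): S=124.3200. Δ = (V_up−V_dn)/(S_up−S_dn) = (139.2384−107.1662)/(139.2384−108.1584) = 1.0319. V = [p*·139.2384 + (1−p*)·107.1662]/1.09 = 124.2108. B = V − Δ·S = -4.0781.
(0,0): S=111.0000. Δ = (V_up−V_dn)/(S_up−S_dn) = (124.2108−94.0820)/(124.3200−96.5700) = 1.0857. V = [p*·124.2108 + (1−p*)·94.0820]/1.09 = 110.6379. B = V − Δ·S = -9.8773.
Each (Δ,B) replicates both successor values, so the strategy is self-financing and V0 is arbitrage-free.

(0,0): Delta=1.0857 Bond=-9.8773
(1,0): Delta=1.5936 Bond=-59.8124
(1,1): Delta=1.0319 Bond=-4.0781
(2,0): Delta=4.0509 Bond=-271.6480
(2,1): Delta=1.3333 Bond=-37.0429
(2,2): Delta=1.0000 Bond=0.0000
(3,0): Delta=0.0000 Bond=0.0000
(3,1): Delta=4.4800 Bond=-336.4730
(3,2): Delta=1.0000 Bond=0.0000
(3,3): Delta=1.0000 Bond=0.0000
V0=110.6379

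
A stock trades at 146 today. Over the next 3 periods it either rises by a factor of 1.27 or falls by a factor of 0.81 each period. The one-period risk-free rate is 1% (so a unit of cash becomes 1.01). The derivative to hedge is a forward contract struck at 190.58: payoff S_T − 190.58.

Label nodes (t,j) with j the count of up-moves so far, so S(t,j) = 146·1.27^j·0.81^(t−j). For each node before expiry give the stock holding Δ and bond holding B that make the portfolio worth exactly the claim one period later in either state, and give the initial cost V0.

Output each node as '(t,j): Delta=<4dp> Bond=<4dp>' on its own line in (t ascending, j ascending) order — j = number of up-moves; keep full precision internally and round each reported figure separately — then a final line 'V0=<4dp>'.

Since d<R<u, set p* = (R−d)/(u−d) = 0.4348; price each node as the discounted p*-expectation of its children.
Payoff layer (t=3): V(3,0)=-112.9896, V(3,1)=-68.9259, V(3,2)=0.1616, V(3,3)=108.4839
  t=2,j=0: stock 95.7906 → up 121.6541 (V=-68.9259), down 77.5904 (V=-112.9896). Price -92.9025; hedge Δ=1.0000, bond B=-188.6931.
  t=2,j=1: stock 150.1902 → up 190.7416 (V=0.1616), down 121.6541 (V=-68.9259). Price -38.5029; hedge Δ=1.0000, bond B=-188.6931.
  t=2,j=2: stock 235.4834 → up 299.0639 (V=108.4839), down 190.7416 (V=0.1616). Price 46.7903; hedge Δ=1.0000, bond B=-188.6931.
  t=1,j=0: stock 118.2600 → up 150.1902 (V=-38.5029), down 95.7906 (V=-92.9025). Price -68.5648; hedge Δ=1.0000, bond B=-186.8248.
  t=1,j=1: stock 185.4200 → up 235.4834 (V=46.7903), down 150.1902 (V=-38.5029). Price -1.4048; hedge Δ=1.0000, bond B=-186.8248.
  t=0,j=0: stock 146.0000 → up 185.4200 (V=-1.4048), down 118.2600 (V=-68.5648). Price -38.9751; hedge Δ=1.0000, bond B=-184.9751.
Root portfolio cost Δ·146+B reproduces V0=-38.9751.

(0,0): Delta=1.0000 Bond=-184.9751
(1,0): Delta=1.0000 Bond=-186.8248
(1,1): Delta=1.0000 Bond=-186.8248
(2,0): Delta=1.0000 Bond=-188.6931
(2,1): Delta=1.0000 Bond=-188.6931
(2,2): Delta=1.0000 Bond=-188.6931
V0=-38.9751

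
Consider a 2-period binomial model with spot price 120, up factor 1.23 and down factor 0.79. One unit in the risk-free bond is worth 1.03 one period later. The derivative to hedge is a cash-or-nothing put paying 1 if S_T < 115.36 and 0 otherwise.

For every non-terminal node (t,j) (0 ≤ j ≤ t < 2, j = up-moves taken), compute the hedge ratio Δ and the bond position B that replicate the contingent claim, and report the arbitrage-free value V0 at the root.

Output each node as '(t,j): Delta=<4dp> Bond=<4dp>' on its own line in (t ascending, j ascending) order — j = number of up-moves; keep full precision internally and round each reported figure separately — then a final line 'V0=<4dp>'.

(0,0): Delta=-0.0084 Bond=1.1977
(1,0): Delta=-0.0240 Bond=2.7140
(1,1): Delta=0.0000 Bond=0.0000
V0=0.1948

Under the risk-neutral measure, an up-move has probability p* = (R−d)/(u−d) = 0.5455 and values discount at R = 1.03.
Payoff layer (t=2): V(2,0)=1.0000, V(2,1)=0.0000, V(2,2)=0.0000
Node (1,0) S=94.8000: V=(p*·0.0000+(1−p*)·1.0000)/1.03=0.4413; Δ=(0.0000−1.0000)/(116.6040−74.8920)=-0.0240; B=V−Δ·S=2.7140
Node (1,1) S=147.6000: V=(p*·0.0000+(1−p*)·0.0000)/1.03=0.0000; Δ=(0.0000−0.0000)/(181.5480−116.6040)=0.0000; B=V−Δ·S=0.0000
Node (0,0) S=120.0000: V=(p*·0.0000+(1−p*)·0.4413)/1.03=0.1948; Δ=(0.0000−0.4413)/(147.6000−94.8000)=-0.0084; B=V−Δ·S=1.1977
Self-financing check: at every node Δ·S+B equals the discounted successor values.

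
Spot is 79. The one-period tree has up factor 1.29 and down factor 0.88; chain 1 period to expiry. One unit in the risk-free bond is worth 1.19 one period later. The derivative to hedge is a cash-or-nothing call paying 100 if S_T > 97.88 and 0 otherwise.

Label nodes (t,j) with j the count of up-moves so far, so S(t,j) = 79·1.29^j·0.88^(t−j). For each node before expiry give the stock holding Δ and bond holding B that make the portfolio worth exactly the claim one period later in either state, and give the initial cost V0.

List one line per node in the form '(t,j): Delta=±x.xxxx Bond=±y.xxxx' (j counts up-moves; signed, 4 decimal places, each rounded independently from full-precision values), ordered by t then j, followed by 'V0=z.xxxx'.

(0,0): Delta=3.0874 Bond=-180.3648
V0=63.5376

Risk-neutral probability p* = (R−d)/(u−d) = (1.19−0.88)/(1.29−0.88) = 0.7561.
Terminal values V(1,·): V(1,0)=0.0000, V(1,1)=100.0000
Node (0,0) S=79.0000: V=(p*·100.0000+(1−p*)·0.0000)/1.19=63.5376; Δ=(100.0000−0.0000)/(101.9100−69.5200)=3.0874; B=V−Δ·S=-180.3648
The time-0 hedge costs 63.5376, which is the no-arbitrage price.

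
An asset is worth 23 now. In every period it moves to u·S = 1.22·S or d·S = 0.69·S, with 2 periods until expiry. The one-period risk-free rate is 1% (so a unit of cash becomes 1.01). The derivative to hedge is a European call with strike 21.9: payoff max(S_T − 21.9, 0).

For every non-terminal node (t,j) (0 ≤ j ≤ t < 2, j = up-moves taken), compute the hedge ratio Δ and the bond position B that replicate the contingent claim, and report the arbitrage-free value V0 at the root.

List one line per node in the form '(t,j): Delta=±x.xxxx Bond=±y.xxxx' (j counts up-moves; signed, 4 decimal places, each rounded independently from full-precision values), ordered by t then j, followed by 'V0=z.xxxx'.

(0,0): Delta=0.6048 Bond=-9.5034
(1,0): Delta=0.0000 Bond=0.0000
(1,1): Delta=0.8293 Bond=-15.8975
V0=4.4074

Under the risk-neutral measure, an up-move has probability p* = (R−d)/(u−d) = 0.6038 and values discount at R = 1.01.
Terminal values V(2,·): V(2,0)=0.0000, V(2,1)=0.0000, V(2,2)=12.3332
Node (1,0) S=15.8700: V=(p*·0.0000+(1−p*)·0.0000)/1.01=0.0000; Δ=(0.0000−0.0000)/(19.3614−10.9503)=0.0000; B=V−Δ·S=0.0000
Node (1,1) S=28.0600: V=(p*·12.3332+(1−p*)·0.0000)/1.01=7.3727; Δ=(12.3332−0.0000)/(34.2332−19.3614)=0.8293; B=V−Δ·S=-15.8975
Node (0,0) S=23.0000: V=(p*·7.3727+(1−p*)·0.0000)/1.01=4.4074; Δ=(7.3727−0.0000)/(28.0600−15.8700)=0.6048; B=V−Δ·S=-9.5034
Check: Δ(0,0)·S0 + B(0,0) = 4.4074 = V0.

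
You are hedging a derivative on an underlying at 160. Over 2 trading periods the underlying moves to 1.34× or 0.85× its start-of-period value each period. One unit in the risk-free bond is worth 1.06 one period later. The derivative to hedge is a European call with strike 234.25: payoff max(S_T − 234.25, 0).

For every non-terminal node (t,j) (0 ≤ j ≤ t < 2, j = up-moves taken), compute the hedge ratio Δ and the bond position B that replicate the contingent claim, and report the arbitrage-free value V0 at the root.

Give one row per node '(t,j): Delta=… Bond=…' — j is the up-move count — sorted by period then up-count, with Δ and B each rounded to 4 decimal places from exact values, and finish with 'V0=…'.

(0,0): Delta=0.2736 Bond=-35.0984
(1,0): Delta=0.0000 Bond=0.0000
(1,1): Delta=0.5049 Bond=-86.8100
V0=8.6714

Under the risk-neutral measure, an up-move has probability p* = (R−d)/(u−d) = 0.4286 and values discount at R = 1.06.
Terminal payoffs: V(2,0)=0.0000, V(2,1)=0.0000, V(2,2)=53.0460
(1,0): S=136.0000. Δ = (V_up−V_dn)/(S_up−S_dn) = (0.0000−0.0000)/(182.2400−115.6000) = 0.0000. V = [p*·0.0000 + (1−p*)·0.0000]/1.06 = 0.0000. B = V − Δ·S = 0.0000.
(1,1): S=214.4000. Δ = (V_up−V_dn)/(S_up−S_dn) = (53.0460−0.0000)/(287.2960−182.2400) = 0.5049. V = [p*·53.0460 + (1−p*)·0.0000]/1.06 = 21.4472. B = V − Δ·S = -86.8100.
(0,0): S=160.0000. Δ = (V_up−V_dn)/(S_up−S_dn) = (21.4472−0.0000)/(214.4000−136.0000) = 0.2736. V = [p*·21.4472 + (1−p*)·0.0000]/1.06 = 8.6714. B = V − Δ·S = -35.0984.
Root portfolio cost Δ·160+B reproduces V0=8.6714.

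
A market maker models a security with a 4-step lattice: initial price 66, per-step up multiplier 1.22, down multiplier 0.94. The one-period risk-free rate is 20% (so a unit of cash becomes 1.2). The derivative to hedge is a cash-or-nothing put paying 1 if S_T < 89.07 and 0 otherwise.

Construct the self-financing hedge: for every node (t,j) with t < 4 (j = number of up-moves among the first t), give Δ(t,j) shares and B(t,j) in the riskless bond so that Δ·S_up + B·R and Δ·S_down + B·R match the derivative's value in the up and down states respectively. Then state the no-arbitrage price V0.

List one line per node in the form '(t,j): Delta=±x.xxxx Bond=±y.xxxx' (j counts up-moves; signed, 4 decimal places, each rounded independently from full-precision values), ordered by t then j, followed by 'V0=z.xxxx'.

(0,0): Delta=-0.0058 Bond=0.3953
(1,0): Delta=-0.0345 Bond=2.2539
(1,1): Delta=-0.0041 Bond=0.3374
(2,0): Delta=0.0000 Bond=0.6944
(2,1): Delta=-0.0365 Bond=2.8593
(2,2): Delta=-0.0022 Bond=0.2161
(3,0): Delta=0.0000 Bond=0.8333
(3,1): Delta=0.0000 Bond=0.8333
(3,2): Delta=-0.0387 Bond=3.6310
(3,3): Delta=0.0000 Bond=0.0000
V0=0.0134

Since d<R<u, set p* = (R−d)/(u−d) = 0.9286; price each node as the discounted p*-expectation of its children.
Terminal payoffs: V(4,0)=1.0000, V(4,1)=1.0000, V(4,2)=1.0000, V(4,3)=0.0000, V(4,4)=0.0000
  t=3,j=0: stock 54.8185 → up 66.8786 (V=1.0000), down 51.5294 (V=1.0000). Price 0.8333; hedge Δ=0.0000, bond B=0.8333.
  t=3,j=1: stock 71.1475 → up 86.7999 (V=1.0000), down 66.8786 (V=1.0000). Price 0.8333; hedge Δ=0.0000, bond B=0.8333.
  t=3,j=2: stock 92.3403 → up 112.6552 (V=0.0000), down 86.7999 (V=1.0000). Price 0.0595; hedge Δ=-0.0387, bond B=3.6310.
  t=3,j=3: stock 119.8460 → up 146.2121 (V=0.0000), down 112.6552 (V=0.0000). Price 0.0000; hedge Δ=0.0000, bond B=0.0000.
  t=2,j=0: stock 58.3176 → up 71.1475 (V=0.8333), down 54.8185 (V=0.8333). Price 0.6944; hedge Δ=0.0000, bond B=0.6944.
  t=2,j=1: stock 75.6888 → up 92.3403 (V=0.0595), down 71.1475 (V=0.8333). Price 0.0957; hedge Δ=-0.0365, bond B=2.8593.
  t=2,j=2: stock 98.2344 → up 119.8460 (V=0.0000), down 92.3403 (V=0.0595). Price 0.0035; hedge Δ=-0.0022, bond B=0.2161.
  t=1,j=0: stock 62.0400 → up 75.6888 (V=0.0957), down 58.3176 (V=0.6944). Price 0.1154; hedge Δ=-0.0345, bond B=2.2539.
  t=1,j=1: stock 80.5200 → up 98.2344 (V=0.0035), down 75.6888 (V=0.0957). Price 0.0084; hedge Δ=-0.0041, bond B=0.3374.
  t=0,j=0: stock 66.0000 → up 80.5200 (V=0.0084), down 62.0400 (V=0.1154). Price 0.0134; hedge Δ=-0.0058, bond B=0.3953.
Self-financing check: at every node Δ·S+B equals the discounted successor values.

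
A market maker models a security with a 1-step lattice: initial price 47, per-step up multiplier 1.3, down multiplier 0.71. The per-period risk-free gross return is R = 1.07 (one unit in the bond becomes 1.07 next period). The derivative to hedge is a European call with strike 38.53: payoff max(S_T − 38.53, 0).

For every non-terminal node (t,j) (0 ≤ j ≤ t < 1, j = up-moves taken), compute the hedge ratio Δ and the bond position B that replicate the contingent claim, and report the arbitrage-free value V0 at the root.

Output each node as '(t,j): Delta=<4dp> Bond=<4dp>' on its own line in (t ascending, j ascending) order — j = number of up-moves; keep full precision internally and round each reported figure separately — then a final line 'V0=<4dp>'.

No-arbitrage ⇒ martingale measure with p* = (R−d)/(u−d) = 0.6102.
Payoff layer (t=1): V(1,0)=0.0000, V(1,1)=22.5700
(0,0): S=47.0000. Δ = (V_up−V_dn)/(S_up−S_dn) = (22.5700−0.0000)/(61.1000−33.3700) = 0.8139. V = [p*·22.5700 + (1−p*)·0.0000]/1.07 = 12.8706. B = V − Δ·S = -25.3837.
Check: Δ(0,0)·S0 + B(0,0) = 12.8706 = V0.

(0,0): Delta=0.8139 Bond=-25.3837
V0=12.8706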